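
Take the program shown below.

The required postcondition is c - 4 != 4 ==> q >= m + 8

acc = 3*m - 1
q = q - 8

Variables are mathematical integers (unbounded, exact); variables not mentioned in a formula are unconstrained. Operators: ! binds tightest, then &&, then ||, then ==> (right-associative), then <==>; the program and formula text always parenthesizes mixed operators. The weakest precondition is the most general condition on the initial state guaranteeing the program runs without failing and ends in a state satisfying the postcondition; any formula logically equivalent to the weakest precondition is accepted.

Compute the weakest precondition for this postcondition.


Working backward. After the program, the postcondition c - 4 != 4 ==> q >= m + 8 must hold; in canonical form it is c != 8 ==> q >= m + 8.
Before q := q - 8: c != 8 ==> q >= m + 16
Before acc := 3*m - 1: c != 8 ==> q >= m + 16
Answer: WP = c != 8 ==> q >= m + 16


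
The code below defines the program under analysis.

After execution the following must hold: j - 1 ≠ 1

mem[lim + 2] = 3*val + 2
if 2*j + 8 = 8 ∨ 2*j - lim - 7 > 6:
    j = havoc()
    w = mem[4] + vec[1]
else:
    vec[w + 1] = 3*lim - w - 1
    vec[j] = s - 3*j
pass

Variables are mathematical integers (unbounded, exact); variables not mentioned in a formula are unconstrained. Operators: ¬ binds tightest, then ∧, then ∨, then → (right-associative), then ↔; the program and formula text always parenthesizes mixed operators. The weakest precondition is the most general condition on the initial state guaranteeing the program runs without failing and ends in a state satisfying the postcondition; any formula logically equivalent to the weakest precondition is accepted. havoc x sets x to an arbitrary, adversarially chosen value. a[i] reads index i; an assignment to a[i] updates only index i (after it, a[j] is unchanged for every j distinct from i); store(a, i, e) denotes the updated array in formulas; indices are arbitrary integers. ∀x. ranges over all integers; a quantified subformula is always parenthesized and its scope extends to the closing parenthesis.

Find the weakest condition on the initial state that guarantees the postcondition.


Working backward. After the program, the postcondition j - 1 ≠ 1 must hold; in canonical form it is j ≠ 2.
Before skip: j ≠ 2
Then branch requires ∀j_1. j_1 ≠ 2; else branch requires j ≠ 2.
Before the if: ((2*j = 0 ∨ 2*j > lim + 13) → (∀j_1. j_1 ≠ 2)) ∧ ((¬(2*j = 0 ∨ 2*j > lim + 13)) → j ≠ 2)
Before mem[lim + 2] := 3*val + 2: ((2*j = 0 ∨ 2*j > lim + 13) → (∀j_1. j_1 ≠ 2)) ∧ ((¬(2*j = 0 ∨ 2*j > lim + 13)) → j ≠ 2)
Answer: WP = ((2*j = 0 ∨ 2*j > lim + 13) → (∀j_1. j_1 ≠ 2)) ∧ ((¬(2*j = 0 ∨ 2*j > lim + 13)) → j ≠ 2)


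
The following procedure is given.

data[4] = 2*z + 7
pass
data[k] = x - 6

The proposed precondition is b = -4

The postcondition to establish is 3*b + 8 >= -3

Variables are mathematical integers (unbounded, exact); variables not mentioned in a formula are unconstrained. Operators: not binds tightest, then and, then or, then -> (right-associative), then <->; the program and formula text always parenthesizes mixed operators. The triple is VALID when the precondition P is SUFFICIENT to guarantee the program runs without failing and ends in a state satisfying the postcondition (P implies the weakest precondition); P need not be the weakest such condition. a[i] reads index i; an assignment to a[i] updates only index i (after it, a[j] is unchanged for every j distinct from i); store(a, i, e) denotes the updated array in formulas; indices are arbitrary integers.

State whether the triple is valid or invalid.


Working backward. After the program, the postcondition 3*b + 8 >= -3 must hold; in canonical form it is 3*b >= -11.
Before data[k] := x - 6: 3*b >= -11
Before skip: 3*b >= -11
Before data[4] := 2*z + 7: 3*b >= -11
The weakest precondition is 3*b >= -11.
Check whether b = -4 implies it.
Countermodel: at the initial state b = -4, the precondition holds but the weakest precondition fails.
Answer: invalid


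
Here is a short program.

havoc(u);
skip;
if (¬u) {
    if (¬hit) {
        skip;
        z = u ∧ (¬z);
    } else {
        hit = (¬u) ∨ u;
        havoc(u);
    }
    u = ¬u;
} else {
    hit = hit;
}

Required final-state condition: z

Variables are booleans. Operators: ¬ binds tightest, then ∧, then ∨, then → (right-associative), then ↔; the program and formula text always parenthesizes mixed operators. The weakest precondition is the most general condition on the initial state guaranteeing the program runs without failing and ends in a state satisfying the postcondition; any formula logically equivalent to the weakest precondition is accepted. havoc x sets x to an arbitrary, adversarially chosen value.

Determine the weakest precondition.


Working backward. After the program, z must hold.
Then branch requires ((¬hit) → (u ∧ (¬z))) ∧ (hit → z); else branch requires z.
Before the if: ((¬u) → (((¬hit) → (u ∧ (¬z))) ∧ (hit → z))) ∧ (u → z)
Before skip: ((¬u) → (((¬hit) → (u ∧ (¬z))) ∧ (hit → z))) ∧ (u → z)
Before havoc u: z ∧ hit ∧ (hit → z)
Answer: WP = z ∧ hit ∧ (hit → z)


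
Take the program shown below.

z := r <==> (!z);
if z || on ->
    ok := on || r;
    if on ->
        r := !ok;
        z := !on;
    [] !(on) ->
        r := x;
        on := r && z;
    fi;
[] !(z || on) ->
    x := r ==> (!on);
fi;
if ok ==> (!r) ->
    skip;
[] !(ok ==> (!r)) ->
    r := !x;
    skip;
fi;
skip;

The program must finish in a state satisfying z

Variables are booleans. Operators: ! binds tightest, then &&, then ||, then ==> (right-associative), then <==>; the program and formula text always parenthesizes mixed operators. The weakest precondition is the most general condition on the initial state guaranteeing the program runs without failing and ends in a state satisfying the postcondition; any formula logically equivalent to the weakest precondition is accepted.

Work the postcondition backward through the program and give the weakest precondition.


Working backward. After the program, z must hold.
Before skip: z
Then branch requires z; else branch requires z.
Before the if: ((ok ==> (!r)) ==> z) && ((!(ok ==> (!r))) ==> z)
Then branch requires (on ==> (!on)) && ((!on) ==> ((((on || r) ==> (!x)) ==> z) && ((!((on || r) ==> (!x))) ==> z))); else branch requires ((ok ==> (!r)) ==> z) && ((!(ok ==> (!r))) ==> z).
Before the if: ((z || on) ==> ((on ==> (!on)) && ((!on) ==> ((((on || r) ==> (!x)) ==> z) && ((!((on || r) ==> (!x))) ==> z))))) && ((!(z || on)) ==> (((ok ==> (!r)) ==> z) && ((!(ok ==> (!r))) ==> z)))
Before z := r <==> (!z): (((r <==> (!z)) || on) ==> ((on ==> (!on)) && ((!on) ==> ((((on || r) ==> (!x)) ==> (r <==> (!z))) && ((!((on || r) ==> (!x))) ==> (r <==> (!z))))))) && ((!((r <==> (!z)) || on)) ==> (((ok ==> (!r)) ==> (r <==> (!z))) && ((!(ok ==> (!r))) ==> (r <==> (!z)))))
Answer: WP = (((r <==> (!z)) || on) ==> ((on ==> (!on)) && ((!on) ==> ((((on || r) ==> (!x)) ==> (r <==> (!z))) && ((!((on || r) ==> (!x))) ==> (r <==> (!z))))))) && ((!((r <==> (!z)) || on)) ==> (((ok ==> (!r)) ==> (r <==> (!z))) && ((!(ok ==> (!r))) ==> (r <==> (!z)))))


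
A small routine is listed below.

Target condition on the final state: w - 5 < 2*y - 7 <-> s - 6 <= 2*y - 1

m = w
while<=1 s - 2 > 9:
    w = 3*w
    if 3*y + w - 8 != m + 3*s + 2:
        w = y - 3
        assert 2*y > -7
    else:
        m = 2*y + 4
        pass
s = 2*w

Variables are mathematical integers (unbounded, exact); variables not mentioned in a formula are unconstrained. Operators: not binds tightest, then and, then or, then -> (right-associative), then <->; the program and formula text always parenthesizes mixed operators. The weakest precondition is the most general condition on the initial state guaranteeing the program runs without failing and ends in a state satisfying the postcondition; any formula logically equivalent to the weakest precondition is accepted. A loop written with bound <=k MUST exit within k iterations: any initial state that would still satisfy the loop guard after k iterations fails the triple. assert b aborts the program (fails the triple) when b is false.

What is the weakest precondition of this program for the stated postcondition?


Working backward. After the program, the postcondition w - 5 < 2*y - 7 <-> s - 6 <= 2*y - 1 must hold; in canonical form it is w < 2*y - 2 <-> s <= 2*y + 5.
Before s := 2*w: w < 2*y - 2 <-> 2*w <= 2*y + 5
Before the loop (bound <=1), unroll the exhaustion recursion (WP_0 = exit-now case; WP_j = one more guarded iteration, up to j = 1):
  WP_0: (not (s > 11)) and (w < 2*y - 2 <-> 2*w <= 2*y + 5)
  WP_1: (s > 11 -> ((3*w + 3*y != m + 3*s + 10 -> (2*y > -7 and (not (s > 11)) and y > -1)) and ((not (3*w + 3*y != m + 3*s + 10)) -> ((not (s > 11)) and (3*w < 2*y - 2 <-> 6*w <= 2*y + 5))))) and ((not (s > 11)) -> (w < 2*y - 2 <-> 2*w <= 2*y + 5))
So before the loop: (s > 11 -> ((3*w + 3*y != m + 3*s + 10 -> (2*y > -7 and (not (s > 11)) and y > -1)) and ((not (3*w + 3*y != m + 3*s + 10)) -> ((not (s > 11)) and (3*w < 2*y - 2 <-> 6*w <= 2*y + 5))))) and ((not (s > 11)) -> (w < 2*y - 2 <-> 2*w <= 2*y + 5))
Before m := w: (s > 11 -> ((2*w + 3*y != 3*s + 10 -> (2*y > -7 and (not (s > 11)) and y > -1)) and ((not (2*w + 3*y != 3*s + 10)) -> ((not (s > 11)) and (3*w < 2*y - 2 <-> 6*w <= 2*y + 5))))) and ((not (s > 11)) -> (w < 2*y - 2 <-> 2*w <= 2*y + 5))
Answer: WP = (s > 11 -> ((2*w + 3*y != 3*s + 10 -> (2*y > -7 and (not (s > 11)) and y > -1)) and ((not (2*w + 3*y != 3*s + 10)) -> ((not (s > 11)) and (3*w < 2*y - 2 <-> 6*w <= 2*y + 5))))) and ((not (s > 11)) -> (w < 2*y - 2 <-> 2*w <= 2*y + 5))


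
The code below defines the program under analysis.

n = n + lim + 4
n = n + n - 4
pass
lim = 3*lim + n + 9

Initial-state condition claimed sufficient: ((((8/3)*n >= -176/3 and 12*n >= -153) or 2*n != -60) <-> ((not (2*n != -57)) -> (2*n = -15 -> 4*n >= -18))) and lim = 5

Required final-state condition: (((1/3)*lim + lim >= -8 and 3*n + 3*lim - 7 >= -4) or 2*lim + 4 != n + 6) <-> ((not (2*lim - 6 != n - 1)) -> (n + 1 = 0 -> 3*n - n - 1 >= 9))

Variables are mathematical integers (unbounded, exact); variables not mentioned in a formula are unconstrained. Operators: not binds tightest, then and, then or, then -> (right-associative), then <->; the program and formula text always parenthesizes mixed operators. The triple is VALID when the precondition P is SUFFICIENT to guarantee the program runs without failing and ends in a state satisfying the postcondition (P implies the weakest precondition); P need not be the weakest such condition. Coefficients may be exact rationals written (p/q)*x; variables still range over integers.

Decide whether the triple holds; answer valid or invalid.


Working backward. After the program, the postcondition (((1/3)*lim + lim >= -8 and 3*n + 3*lim - 7 >= -4) or 2*lim + 4 != n + 6) <-> ((not (2*lim - 6 != n - 1)) -> (n + 1 = 0 -> 3*n - n - 1 >= 9)) must hold; in canonical form it is (((4/3)*lim >= -8 and 3*lim + 3*n >= 3) or 2*lim != n + 2) <-> ((not (2*lim != n + 5)) -> (n = -1 -> 2*n >= 10)).
Before lim := 3*lim + n + 9: ((4*lim + (4/3)*n >= -20 and 9*lim + 6*n >= -24) or 6*lim + n != -16) <-> ((not (6*lim + n != -13)) -> (n = -1 -> 2*n >= 10))
Before skip: ((4*lim + (4/3)*n >= -20 and 9*lim + 6*n >= -24) or 6*lim + n != -16) <-> ((not (6*lim + n != -13)) -> (n = -1 -> 2*n >= 10))
Before n := n + n - 4: ((4*lim + (8/3)*n >= -44/3 and 9*lim + 12*n >= 0) or 6*lim + 2*n != -12) <-> ((not (6*lim + 2*n != -9)) -> (2*n = 3 -> 4*n >= 18))
Before n := n + lim + 4: (((20/3)*lim + (8/3)*n >= -76/3 and 21*lim + 12*n >= -48) or 8*lim + 2*n != -20) <-> ((not (8*lim + 2*n != -17)) -> (2*lim + 2*n = -5 -> 4*lim + 4*n >= 2))
The weakest precondition is (((20/3)*lim + (8/3)*n >= -76/3 and 21*lim + 12*n >= -48) or 8*lim + 2*n != -20) <-> ((not (8*lim + 2*n != -17)) -> (2*lim + 2*n = -5 -> 4*lim + 4*n >= 2)).
Check whether ((((8/3)*n >= -176/3 and 12*n >= -153) or 2*n != -60) <-> ((not (2*n != -57)) -> (2*n = -15 -> 4*n >= -18))) and lim = 5 implies it.
Every state satisfying the precondition satisfies the weakest precondition: the implication holds.
Answer: valid


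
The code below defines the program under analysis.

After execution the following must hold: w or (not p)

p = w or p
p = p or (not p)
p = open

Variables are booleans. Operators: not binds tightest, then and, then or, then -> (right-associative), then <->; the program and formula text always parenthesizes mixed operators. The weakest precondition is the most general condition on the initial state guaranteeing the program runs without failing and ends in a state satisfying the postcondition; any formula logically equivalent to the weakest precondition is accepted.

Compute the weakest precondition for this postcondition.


Working backward. After the program, w or (not p) must hold.
Before p := open: w or (not open)
Before p := p or (not p): w or (not open)
Before p := w or p: w or (not open)
Answer: WP = w or (not open)


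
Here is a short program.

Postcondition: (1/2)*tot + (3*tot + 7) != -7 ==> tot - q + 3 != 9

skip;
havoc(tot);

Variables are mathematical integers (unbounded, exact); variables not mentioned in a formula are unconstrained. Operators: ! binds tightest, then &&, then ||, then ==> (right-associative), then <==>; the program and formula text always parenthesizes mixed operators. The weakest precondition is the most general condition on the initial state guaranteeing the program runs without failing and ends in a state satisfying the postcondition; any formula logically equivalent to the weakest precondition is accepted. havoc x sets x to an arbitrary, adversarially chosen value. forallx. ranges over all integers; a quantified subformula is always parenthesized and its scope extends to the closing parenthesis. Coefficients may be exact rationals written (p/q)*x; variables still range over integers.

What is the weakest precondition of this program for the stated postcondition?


Working backward. After the program, the postcondition (1/2)*tot + (3*tot + 7) != -7 ==> tot - q + 3 != 9 must hold; in canonical form it is (7/2)*tot != -14 ==> tot != q + 6.
Before havoc tot: forall tot_1. ((7/2)*tot_1 != -14 ==> tot_1 != q + 6)
Before skip: forall tot_1. ((7/2)*tot_1 != -14 ==> tot_1 != q + 6)
Answer: WP = forall tot_1. ((7/2)*tot_1 != -14 ==> tot_1 != q + 6)


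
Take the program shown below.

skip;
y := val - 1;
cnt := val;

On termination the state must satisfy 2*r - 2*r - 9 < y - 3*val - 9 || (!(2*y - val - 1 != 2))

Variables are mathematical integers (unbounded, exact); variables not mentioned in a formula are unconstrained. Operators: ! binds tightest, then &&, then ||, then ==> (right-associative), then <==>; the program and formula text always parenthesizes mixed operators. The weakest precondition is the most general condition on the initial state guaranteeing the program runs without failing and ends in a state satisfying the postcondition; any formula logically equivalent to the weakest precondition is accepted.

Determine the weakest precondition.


Working backward. After the program, the postcondition 2*r - 2*r - 9 < y - 3*val - 9 || (!(2*y - val - 1 != 2)) must hold; in canonical form it is 3*val < y || (!(2*y != val + 3)).
Before cnt := val: 3*val < y || (!(2*y != val + 3))
Before y := val - 1: 2*val < -1 || (!(val != 5))
Before skip: 2*val < -1 || (!(val != 5))
Answer: WP = 2*val < -1 || (!(val != 5))


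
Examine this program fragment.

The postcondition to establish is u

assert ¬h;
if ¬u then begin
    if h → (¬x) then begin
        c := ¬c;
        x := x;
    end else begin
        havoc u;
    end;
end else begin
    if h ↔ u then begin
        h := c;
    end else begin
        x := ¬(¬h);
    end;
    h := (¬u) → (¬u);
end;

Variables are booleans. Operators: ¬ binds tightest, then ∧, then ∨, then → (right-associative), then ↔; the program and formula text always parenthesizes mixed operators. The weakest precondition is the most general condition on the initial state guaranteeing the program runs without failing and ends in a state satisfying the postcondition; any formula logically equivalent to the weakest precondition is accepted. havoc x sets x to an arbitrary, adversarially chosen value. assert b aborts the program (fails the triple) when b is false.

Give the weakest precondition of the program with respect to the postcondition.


Working backward. After the program, u must hold.
Then branch requires ((h → (¬x)) → u) ∧ (h → (¬x)); else branch requires ((h ↔ u) → u) ∧ ((¬(h ↔ u)) → u).
Before the if: ((¬u) → (((h → (¬x)) → u) ∧ (h → (¬x)))) ∧ (u → (((h ↔ u) → u) ∧ ((¬(h ↔ u)) → u)))
Before assert ¬h: (¬h) ∧ ((¬u) → (((h → (¬x)) → u) ∧ (h → (¬x)))) ∧ (u → (((h ↔ u) → u) ∧ ((¬(h ↔ u)) → u)))
Answer: WP = (¬h) ∧ ((¬u) → (((h → (¬x)) → u) ∧ (h → (¬x)))) ∧ (u → (((h ↔ u) → u) ∧ ((¬(h ↔ u)) → u)))


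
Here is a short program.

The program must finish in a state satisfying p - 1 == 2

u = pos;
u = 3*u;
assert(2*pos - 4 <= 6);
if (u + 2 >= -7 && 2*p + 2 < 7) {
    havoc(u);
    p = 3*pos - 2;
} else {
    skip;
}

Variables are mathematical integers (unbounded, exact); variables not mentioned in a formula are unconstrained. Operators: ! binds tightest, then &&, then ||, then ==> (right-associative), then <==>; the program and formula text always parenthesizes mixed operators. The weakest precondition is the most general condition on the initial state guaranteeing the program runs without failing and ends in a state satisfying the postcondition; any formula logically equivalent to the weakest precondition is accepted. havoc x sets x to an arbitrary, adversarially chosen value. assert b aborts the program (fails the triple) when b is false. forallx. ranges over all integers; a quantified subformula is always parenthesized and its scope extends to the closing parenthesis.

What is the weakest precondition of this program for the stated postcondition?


Working backward. After the program, the postcondition p - 1 == 2 must hold; in canonical form it is p == 3.
Then branch requires 3*pos == 5; else branch requires p == 3.
Before the if: ((u >= -9 && 2*p < 5) ==> 3*pos == 5) && ((!(u >= -9 && 2*p < 5)) ==> p == 3)
Before assert 2*pos - 4 <= 6: 2*pos <= 10 && ((u >= -9 && 2*p < 5) ==> 3*pos == 5) && ((!(u >= -9 && 2*p < 5)) ==> p == 3)
Before u := 3*u: 2*pos <= 10 && ((3*u >= -9 && 2*p < 5) ==> 3*pos == 5) && ((!(3*u >= -9 && 2*p < 5)) ==> p == 3)
Before u := pos: 2*pos <= 10 && ((3*pos >= -9 && 2*p < 5) ==> 3*pos == 5) && ((!(3*pos >= -9 && 2*p < 5)) ==> p == 3)
Answer: WP = 2*pos <= 10 && ((3*pos >= -9 && 2*p < 5) ==> 3*pos == 5) && ((!(3*pos >= -9 && 2*p < 5)) ==> p == 3)


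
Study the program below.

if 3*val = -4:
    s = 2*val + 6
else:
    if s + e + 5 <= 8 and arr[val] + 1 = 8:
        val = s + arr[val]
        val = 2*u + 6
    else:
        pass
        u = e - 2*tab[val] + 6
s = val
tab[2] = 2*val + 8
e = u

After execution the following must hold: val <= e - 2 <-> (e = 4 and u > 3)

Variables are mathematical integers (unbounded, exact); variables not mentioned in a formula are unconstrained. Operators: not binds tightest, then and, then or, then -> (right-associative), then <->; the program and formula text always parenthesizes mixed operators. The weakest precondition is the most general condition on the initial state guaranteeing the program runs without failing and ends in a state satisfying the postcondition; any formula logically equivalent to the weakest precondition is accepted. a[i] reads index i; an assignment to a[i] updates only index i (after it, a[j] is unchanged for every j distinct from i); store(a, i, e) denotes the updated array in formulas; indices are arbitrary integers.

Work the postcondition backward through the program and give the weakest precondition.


Working backward. After the program, val <= e - 2 <-> (e = 4 and u > 3) must hold.
Before e := u: val <= u - 2 <-> (u = 4 and u > 3)
Before tab[2] := 2*val + 8: val <= u - 2 <-> (u = 4 and u > 3)
Before s := val: val <= u - 2 <-> (u = 4 and u > 3)
Then branch requires val <= u - 2 <-> (u = 4 and u > 3); else branch requires ((e + s <= 3 and arr[val] = 7) -> (u <= -8 <-> (u = 4 and u > 3))) and ((not (e + s <= 3 and arr[val] = 7)) -> (2*tab[val] + val <= e + 4 <-> (e = 2*tab[val] - 2 and e > 2*tab[val] - 3))).
Before the if: (3*val = -4 -> (val <= u - 2 <-> (u = 4 and u > 3))) and ((not (3*val = -4)) -> (((e + s <= 3 and arr[val] = 7) -> (u <= -8 <-> (u = 4 and u > 3))) and ((not (e + s <= 3 and arr[val] = 7)) -> (2*tab[val] + val <= e + 4 <-> (e = 2*tab[val] - 2 and e > 2*tab[val] - 3)))))
Answer: WP = (3*val = -4 -> (val <= u - 2 <-> (u = 4 and u > 3))) and ((not (3*val = -4)) -> (((e + s <= 3 and arr[val] = 7) -> (u <= -8 <-> (u = 4 and u > 3))) and ((not (e + s <= 3 and arr[val] = 7)) -> (2*tab[val] + val <= e + 4 <-> (e = 2*tab[val] - 2 and e > 2*tab[val] - 3)))))


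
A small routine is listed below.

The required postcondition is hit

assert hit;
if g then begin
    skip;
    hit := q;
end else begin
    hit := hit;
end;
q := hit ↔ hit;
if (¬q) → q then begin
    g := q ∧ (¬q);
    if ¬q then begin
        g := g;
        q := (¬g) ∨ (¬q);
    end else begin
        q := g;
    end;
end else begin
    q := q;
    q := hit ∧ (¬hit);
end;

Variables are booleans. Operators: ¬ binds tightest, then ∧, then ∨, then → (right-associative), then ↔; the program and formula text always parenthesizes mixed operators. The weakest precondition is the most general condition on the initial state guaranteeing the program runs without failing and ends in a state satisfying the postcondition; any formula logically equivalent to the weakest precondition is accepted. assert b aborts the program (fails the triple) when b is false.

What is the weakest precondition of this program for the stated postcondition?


Working backward. After the program, hit must hold.
Then branch requires ((¬q) → hit) ∧ (q → hit); else branch requires hit.
Before the if: (((¬q) → q) → (((¬q) → hit) ∧ (q → hit))) ∧ ((¬((¬q) → q)) → hit)
Before q := hit ↔ hit: hit
Then branch requires q; else branch requires hit.
Before the if: (g → q) ∧ ((¬g) → hit)
Before assert hit: hit ∧ (g → q) ∧ ((¬g) → hit)
Answer: WP = hit ∧ (g → q) ∧ ((¬g) → hit)


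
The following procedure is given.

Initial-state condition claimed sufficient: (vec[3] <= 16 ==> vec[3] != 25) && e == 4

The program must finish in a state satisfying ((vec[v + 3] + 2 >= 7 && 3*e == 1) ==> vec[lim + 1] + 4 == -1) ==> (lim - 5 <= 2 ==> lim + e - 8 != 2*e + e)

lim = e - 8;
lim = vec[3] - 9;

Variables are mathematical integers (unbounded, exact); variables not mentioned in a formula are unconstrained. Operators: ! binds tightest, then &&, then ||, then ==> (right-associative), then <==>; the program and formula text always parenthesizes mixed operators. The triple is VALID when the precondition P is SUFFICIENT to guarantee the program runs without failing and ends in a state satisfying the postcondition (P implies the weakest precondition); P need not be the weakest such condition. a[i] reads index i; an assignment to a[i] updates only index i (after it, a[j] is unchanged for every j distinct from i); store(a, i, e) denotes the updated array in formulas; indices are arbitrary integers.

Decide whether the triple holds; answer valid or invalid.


Working backward. After the program, the postcondition ((vec[v + 3] + 2 >= 7 && 3*e == 1) ==> vec[lim + 1] + 4 == -1) ==> (lim - 5 <= 2 ==> lim + e - 8 != 2*e + e) must hold; in canonical form it is ((vec[v + 3] >= 5 && 3*e == 1) ==> vec[lim + 1] == -5) ==> (lim <= 7 ==> lim != 2*e + 8).
Before lim := vec[3] - 9: ((vec[v + 3] >= 5 && 3*e == 1) ==> vec[vec[3] - 8] == -5) ==> (vec[3] <= 16 ==> vec[3] != 2*e + 17)
Before lim := e - 8: ((vec[v + 3] >= 5 && 3*e == 1) ==> vec[vec[3] - 8] == -5) ==> (vec[3] <= 16 ==> vec[3] != 2*e + 17)
The weakest precondition is ((vec[v + 3] >= 5 && 3*e == 1) ==> vec[vec[3] - 8] == -5) ==> (vec[3] <= 16 ==> vec[3] != 2*e + 17).
Check whether (vec[3] <= 16 ==> vec[3] != 25) && e == 4 implies it.
Every state satisfying the precondition satisfies the weakest precondition: the implication holds.
Answer: valid


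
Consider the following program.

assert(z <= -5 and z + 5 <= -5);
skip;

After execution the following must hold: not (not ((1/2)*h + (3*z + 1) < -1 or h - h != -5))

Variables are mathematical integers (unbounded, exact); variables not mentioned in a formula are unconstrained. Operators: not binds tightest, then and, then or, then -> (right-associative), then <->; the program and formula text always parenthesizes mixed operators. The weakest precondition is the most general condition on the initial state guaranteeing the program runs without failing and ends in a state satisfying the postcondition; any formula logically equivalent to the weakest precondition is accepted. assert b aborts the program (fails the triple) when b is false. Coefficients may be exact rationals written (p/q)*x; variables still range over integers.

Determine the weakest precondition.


Working backward. After the program, the postcondition not (not ((1/2)*h + (3*z + 1) < -1 or h - h != -5)) must hold; in canonical form it is true.
Before skip: true
Before assert z <= -5 and z + 5 <= -5: z <= -5 and z <= -10
Answer: WP = z <= -5 and z <= -10


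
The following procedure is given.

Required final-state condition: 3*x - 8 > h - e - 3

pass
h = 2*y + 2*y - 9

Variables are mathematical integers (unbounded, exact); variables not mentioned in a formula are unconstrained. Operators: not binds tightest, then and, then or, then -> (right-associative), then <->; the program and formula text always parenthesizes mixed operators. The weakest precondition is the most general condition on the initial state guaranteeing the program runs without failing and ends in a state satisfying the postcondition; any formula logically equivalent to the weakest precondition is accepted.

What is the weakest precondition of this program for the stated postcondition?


Working backward. After the program, the postcondition 3*x - 8 > h - e - 3 must hold; in canonical form it is e + 3*x > h + 5.
Before h := 2*y + 2*y - 9: e + 3*x > 4*y - 4
Before skip: e + 3*x > 4*y - 4
Answer: WP = e + 3*x > 4*y - 4


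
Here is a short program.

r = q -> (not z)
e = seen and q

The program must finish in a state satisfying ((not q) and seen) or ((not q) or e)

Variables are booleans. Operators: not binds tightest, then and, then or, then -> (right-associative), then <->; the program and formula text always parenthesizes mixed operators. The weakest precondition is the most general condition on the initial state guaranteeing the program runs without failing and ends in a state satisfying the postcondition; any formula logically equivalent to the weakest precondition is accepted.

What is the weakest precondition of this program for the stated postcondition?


Working backward. After the program, the postcondition ((not q) and seen) or ((not q) or e) must hold; in canonical form it is ((not q) and seen) or (not q) or e.
Before e := seen and q: ((not q) and seen) or (not q) or (seen and q)
Before r := q -> (not z): ((not q) and seen) or (not q) or (seen and q)
Answer: WP = ((not q) and seen) or (not q) or (seen and q)


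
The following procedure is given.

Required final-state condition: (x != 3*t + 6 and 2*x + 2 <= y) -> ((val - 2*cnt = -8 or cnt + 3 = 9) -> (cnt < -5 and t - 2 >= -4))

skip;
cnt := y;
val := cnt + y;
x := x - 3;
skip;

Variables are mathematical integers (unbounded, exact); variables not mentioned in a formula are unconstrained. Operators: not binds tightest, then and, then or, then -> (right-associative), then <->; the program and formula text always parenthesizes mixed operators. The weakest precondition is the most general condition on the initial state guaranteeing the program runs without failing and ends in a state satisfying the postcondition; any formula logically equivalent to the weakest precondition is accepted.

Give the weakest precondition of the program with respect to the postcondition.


Working backward. After the program, the postcondition (x != 3*t + 6 and 2*x + 2 <= y) -> ((val - 2*cnt = -8 or cnt + 3 = 9) -> (cnt < -5 and t - 2 >= -4)) must hold; in canonical form it is (x != 3*t + 6 and 2*x <= y - 2) -> ((val = 2*cnt - 8 or cnt = 6) -> (cnt < -5 and t >= -2)).
Before skip: (x != 3*t + 6 and 2*x <= y - 2) -> ((val = 2*cnt - 8 or cnt = 6) -> (cnt < -5 and t >= -2))
Before x := x - 3: (x != 3*t + 9 and 2*x <= y + 4) -> ((val = 2*cnt - 8 or cnt = 6) -> (cnt < -5 and t >= -2))
Before val := cnt + y: (x != 3*t + 9 and 2*x <= y + 4) -> ((y = cnt - 8 or cnt = 6) -> (cnt < -5 and t >= -2))
Before cnt := y: (x != 3*t + 9 and 2*x <= y + 4) -> (y = 6 -> (y < -5 and t >= -2))
Before skip: (x != 3*t + 9 and 2*x <= y + 4) -> (y = 6 -> (y < -5 and t >= -2))
Answer: WP = (x != 3*t + 9 and 2*x <= y + 4) -> (y = 6 -> (y < -5 and t >= -2))


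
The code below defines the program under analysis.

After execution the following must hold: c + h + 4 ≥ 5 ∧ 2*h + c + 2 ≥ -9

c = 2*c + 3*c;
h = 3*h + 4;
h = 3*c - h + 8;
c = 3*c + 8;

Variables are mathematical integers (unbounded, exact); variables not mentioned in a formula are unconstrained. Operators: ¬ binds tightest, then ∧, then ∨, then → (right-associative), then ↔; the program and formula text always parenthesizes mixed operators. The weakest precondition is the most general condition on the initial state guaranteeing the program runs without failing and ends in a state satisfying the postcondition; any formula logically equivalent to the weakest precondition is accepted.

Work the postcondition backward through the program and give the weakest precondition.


Working backward. After the program, the postcondition c + h + 4 ≥ 5 ∧ 2*h + c + 2 ≥ -9 must hold; in canonical form it is c + h ≥ 1 ∧ c + 2*h ≥ -11.
Before c := 3*c + 8: 3*c + h ≥ -7 ∧ 3*c + 2*h ≥ -19
Before h := 3*c - h + 8: 6*c ≥ h - 15 ∧ 9*c ≥ 2*h - 35
Before h := 3*h + 4: 6*c ≥ 3*h - 11 ∧ 9*c ≥ 6*h - 27
Before c := 2*c + 3*c: 30*c ≥ 3*h - 11 ∧ 45*c ≥ 6*h - 27
Answer: WP = 30*c ≥ 3*h - 11 ∧ 45*c ≥ 6*h - 27


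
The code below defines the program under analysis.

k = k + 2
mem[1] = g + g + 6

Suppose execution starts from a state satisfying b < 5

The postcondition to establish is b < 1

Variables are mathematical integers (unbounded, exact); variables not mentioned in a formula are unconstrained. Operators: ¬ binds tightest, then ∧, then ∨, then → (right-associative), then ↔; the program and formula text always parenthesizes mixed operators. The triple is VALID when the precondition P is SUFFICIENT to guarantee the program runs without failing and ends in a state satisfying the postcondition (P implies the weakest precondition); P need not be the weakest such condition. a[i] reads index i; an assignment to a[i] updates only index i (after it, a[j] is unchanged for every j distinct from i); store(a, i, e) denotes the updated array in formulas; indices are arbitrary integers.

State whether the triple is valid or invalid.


Working backward. After the program, b < 1 must hold.
Before mem[1] := g + g + 6: b < 1
Before k := k + 2: b < 1
The weakest precondition is b < 1.
Check whether b < 5 implies it.
Countermodel: at the initial state b = 1, the precondition holds but the weakest precondition fails.
Answer: invalid


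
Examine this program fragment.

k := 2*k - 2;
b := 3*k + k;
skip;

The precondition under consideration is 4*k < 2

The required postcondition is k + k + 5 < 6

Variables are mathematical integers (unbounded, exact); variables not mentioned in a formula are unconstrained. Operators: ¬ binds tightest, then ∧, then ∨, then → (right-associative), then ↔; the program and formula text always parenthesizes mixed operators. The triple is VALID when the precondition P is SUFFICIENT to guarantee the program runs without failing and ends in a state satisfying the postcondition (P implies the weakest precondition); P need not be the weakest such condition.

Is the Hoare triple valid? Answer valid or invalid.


Working backward. After the program, the postcondition k + k + 5 < 6 must hold; in canonical form it is 2*k < 1.
Before skip: 2*k < 1
Before b := 3*k + k: 2*k < 1
Before k := 2*k - 2: 4*k < 5
The weakest precondition is 4*k < 5.
Check whether 4*k < 2 implies it.
Every state satisfying the precondition satisfies the weakest precondition: the implication holds.
Answer: valid


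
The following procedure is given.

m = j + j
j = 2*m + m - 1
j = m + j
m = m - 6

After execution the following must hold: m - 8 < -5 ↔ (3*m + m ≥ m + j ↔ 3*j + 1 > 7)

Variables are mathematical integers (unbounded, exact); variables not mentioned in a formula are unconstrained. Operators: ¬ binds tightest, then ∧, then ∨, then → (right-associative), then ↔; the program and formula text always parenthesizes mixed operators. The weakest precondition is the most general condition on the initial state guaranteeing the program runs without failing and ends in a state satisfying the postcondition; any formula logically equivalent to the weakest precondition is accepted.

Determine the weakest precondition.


Working backward. After the program, the postcondition m - 8 < -5 ↔ (3*m + m ≥ m + j ↔ 3*j + 1 > 7) must hold; in canonical form it is m < 3 ↔ (3*m ≥ j ↔ 3*j > 6).
Before m := m - 6: m < 9 ↔ (3*m ≥ j + 18 ↔ 3*j > 6)
Before j := m + j: m < 9 ↔ (2*m ≥ j + 18 ↔ 3*j + 3*m > 6)
Before j := 2*m + m - 1: m < 9 ↔ (m ≤ -17 ↔ 12*m > 9)
Before m := j + j: 2*j < 9 ↔ (2*j ≤ -17 ↔ 24*j > 9)
Answer: WP = 2*j < 9 ↔ (2*j ≤ -17 ↔ 24*j > 9)


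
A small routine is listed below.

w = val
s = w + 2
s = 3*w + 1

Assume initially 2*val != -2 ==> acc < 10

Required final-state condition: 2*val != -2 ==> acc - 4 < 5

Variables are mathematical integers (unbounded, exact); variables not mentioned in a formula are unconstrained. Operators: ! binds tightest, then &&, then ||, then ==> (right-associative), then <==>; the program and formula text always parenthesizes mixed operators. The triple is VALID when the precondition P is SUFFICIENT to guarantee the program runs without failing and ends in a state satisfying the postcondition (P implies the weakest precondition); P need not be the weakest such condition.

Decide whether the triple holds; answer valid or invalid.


Working backward. After the program, the postcondition 2*val != -2 ==> acc - 4 < 5 must hold; in canonical form it is 2*val != -2 ==> acc < 9.
Before s := 3*w + 1: 2*val != -2 ==> acc < 9
Before s := w + 2: 2*val != -2 ==> acc < 9
Before w := val: 2*val != -2 ==> acc < 9
The weakest precondition is 2*val != -2 ==> acc < 9.
Check whether 2*val != -2 ==> acc < 10 implies it.
Countermodel: at the initial state acc = 9, val = 0, the precondition holds but the weakest precondition fails.
Answer: invalid


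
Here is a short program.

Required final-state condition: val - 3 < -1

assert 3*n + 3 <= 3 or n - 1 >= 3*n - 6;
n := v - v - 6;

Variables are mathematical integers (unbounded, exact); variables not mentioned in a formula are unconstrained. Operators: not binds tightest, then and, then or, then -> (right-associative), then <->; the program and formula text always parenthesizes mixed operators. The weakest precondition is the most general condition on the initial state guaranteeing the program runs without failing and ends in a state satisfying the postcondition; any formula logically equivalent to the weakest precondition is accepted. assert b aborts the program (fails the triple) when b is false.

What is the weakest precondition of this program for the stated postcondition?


Working backward. After the program, the postcondition val - 3 < -1 must hold; in canonical form it is val < 2.
Before n := v - v - 6: val < 2
Before assert 3*n + 3 <= 3 or n - 1 >= 3*n - 6: (3*n <= 0 or 2*n <= 5) and val < 2
Answer: WP = (3*n <= 0 or 2*n <= 5) and val < 2


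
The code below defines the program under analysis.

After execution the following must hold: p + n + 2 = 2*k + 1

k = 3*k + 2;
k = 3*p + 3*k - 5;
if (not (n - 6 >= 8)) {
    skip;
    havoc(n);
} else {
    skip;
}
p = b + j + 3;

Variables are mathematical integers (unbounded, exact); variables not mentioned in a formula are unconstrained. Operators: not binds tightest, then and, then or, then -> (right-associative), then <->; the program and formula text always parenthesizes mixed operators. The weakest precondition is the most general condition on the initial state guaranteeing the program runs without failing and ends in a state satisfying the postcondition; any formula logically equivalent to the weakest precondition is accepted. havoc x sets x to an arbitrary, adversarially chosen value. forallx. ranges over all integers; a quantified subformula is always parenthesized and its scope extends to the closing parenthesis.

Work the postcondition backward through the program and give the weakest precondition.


Working backward. After the program, the postcondition p + n + 2 = 2*k + 1 must hold; in canonical form it is n + p = 2*k - 1.
Before p := b + j + 3: b + j + n = 2*k - 4
Then branch requires forall n_1. b + j + n_1 = 2*k - 4; else branch requires b + j + n = 2*k - 4.
Before the if: ((not (n >= 14)) -> (forall n_1. b + j + n_1 = 2*k - 4)) and (n >= 14 -> b + j + n = 2*k - 4)
Before k := 3*p + 3*k - 5: ((not (n >= 14)) -> (forall n_1. b + j + n_1 = 6*k + 6*p - 14)) and (n >= 14 -> b + j + n = 6*k + 6*p - 14)
Before k := 3*k + 2: ((not (n >= 14)) -> (forall n_1. b + j + n_1 = 18*k + 6*p - 2)) and (n >= 14 -> b + j + n = 18*k + 6*p - 2)
Answer: WP = ((not (n >= 14)) -> (forall n_1. b + j + n_1 = 18*k + 6*p - 2)) and (n >= 14 -> b + j + n = 18*k + 6*p - 2)


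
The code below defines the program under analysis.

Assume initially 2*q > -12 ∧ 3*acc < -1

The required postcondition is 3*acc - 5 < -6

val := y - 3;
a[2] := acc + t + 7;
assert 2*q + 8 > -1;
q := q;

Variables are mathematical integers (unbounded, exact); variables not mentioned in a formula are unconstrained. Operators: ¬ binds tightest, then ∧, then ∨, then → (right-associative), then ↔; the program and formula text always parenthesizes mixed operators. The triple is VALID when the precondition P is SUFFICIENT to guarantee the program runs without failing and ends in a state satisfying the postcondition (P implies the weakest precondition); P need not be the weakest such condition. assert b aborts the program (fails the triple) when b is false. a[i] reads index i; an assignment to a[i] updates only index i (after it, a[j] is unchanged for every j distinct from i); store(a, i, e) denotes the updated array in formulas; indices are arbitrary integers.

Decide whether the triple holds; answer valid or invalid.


Working backward. After the program, the postcondition 3*acc - 5 < -6 must hold; in canonical form it is 3*acc < -1.
Before q := q: 3*acc < -1
Before assert 2*q + 8 > -1: 2*q > -9 ∧ 3*acc < -1
Before a[2] := acc + t + 7: 2*q > -9 ∧ 3*acc < -1
Before val := y - 3: 2*q > -9 ∧ 3*acc < -1
The weakest precondition is 2*q > -9 ∧ 3*acc < -1.
Check whether 2*q > -12 ∧ 3*acc < -1 implies it.
Countermodel: at the initial state acc = -1, q = -5, the precondition holds but the weakest precondition fails.
Answer: invalid


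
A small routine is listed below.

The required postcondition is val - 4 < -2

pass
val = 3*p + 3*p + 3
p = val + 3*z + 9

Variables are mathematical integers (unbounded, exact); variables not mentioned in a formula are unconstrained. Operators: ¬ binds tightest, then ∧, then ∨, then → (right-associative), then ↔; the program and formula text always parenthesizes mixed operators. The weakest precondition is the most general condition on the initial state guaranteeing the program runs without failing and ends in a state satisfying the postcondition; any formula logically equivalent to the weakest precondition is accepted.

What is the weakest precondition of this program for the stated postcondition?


Working backward. After the program, the postcondition val - 4 < -2 must hold; in canonical form it is val < 2.
Before p := val + 3*z + 9: val < 2
Before val := 3*p + 3*p + 3: 6*p < -1
Before skip: 6*p < -1
Answer: WP = 6*p < -1
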